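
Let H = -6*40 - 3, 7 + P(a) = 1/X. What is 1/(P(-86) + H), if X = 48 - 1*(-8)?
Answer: -56/13999 ≈ -0.0040003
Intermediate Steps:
X = 56 (X = 48 + 8 = 56)
P(a) = -391/56 (P(a) = -7 + 1/56 = -391/56)
H = -243 (H = -240 - 3 = -243)
1/(P(-86) + H) = 1/(-391/56 - 243) = 1/(-13999/56) = -56/13999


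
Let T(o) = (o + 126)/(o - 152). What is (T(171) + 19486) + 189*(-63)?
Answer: 144298/19 ≈ 7594.6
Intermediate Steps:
T(o) = (126 + o)/(-152 + o)
(T(171) + 19486) + 189*(-63) = ((126 + 171)/(-152 + 171) + 19486) + 189*(-63) = (297/19 + 19486) - 11907 = 370531/19 - 11907 = 144298/19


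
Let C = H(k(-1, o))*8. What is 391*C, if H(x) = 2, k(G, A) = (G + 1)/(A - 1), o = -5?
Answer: 6256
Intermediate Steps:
k(G, A) = (1 + G)/(-1 + A)
C = 16 (C = 2*8 = 16)
391*C = 391*16 = 6256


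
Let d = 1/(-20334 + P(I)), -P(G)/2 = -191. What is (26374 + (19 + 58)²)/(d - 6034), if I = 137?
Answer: -644509456/120390369 ≈ -5.3535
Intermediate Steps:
P(G) = 382 (P(G) = -2*(-191) = 382)
d = -1/19952 (d = 1/(-20334 + 382) = 1/(-19952) = -1/19952 ≈ -5.0120e-5)
(26374 + (19 + 58)²)/(d - 6034) = (26374 + (19 + 58)²)/(-1/19952 - 6034) = (26374 + 77²)/(-120390369/19952) = (26374 + 5929)*(-19952/120390369) = 32303*(-19952/120390369) = -644509456/120390369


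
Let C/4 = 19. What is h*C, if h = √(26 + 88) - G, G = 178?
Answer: -13528 + 76*√114 ≈ -12717.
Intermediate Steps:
C = 76 (C = 4*19 = 76)
h = -178 + √114 (h = √(26 + 88) - 1*178 = √114 - 178 = -178 + √114 ≈ -167.32)
h*C = (-178 + √114)*76 = -13528 + 76*√114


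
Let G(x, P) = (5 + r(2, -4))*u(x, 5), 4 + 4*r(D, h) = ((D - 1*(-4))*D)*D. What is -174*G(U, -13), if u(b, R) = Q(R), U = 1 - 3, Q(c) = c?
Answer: -8700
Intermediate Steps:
U = -2
u(b, R) = R
r(D, h) = -1 + D²*(4 + D)/4 (r(D, h) = -1 + (((D - 1*(-4))*D)*D)/4 = -1 + (((D + 4)*D)*D)/4 = -1 + (((4 + D)*D)*D)/4 = -1 + ((D*(4 + D))*D)/4 = -1 + (D²*(4 + D))/4 = -1 + D²*(4 + D)/4)
G(x, P) = 50 (G(x, P) = (5 + (-1 + 2² + (¼)*2³))*5 = (5 + (-1 + 4 + (¼)*8))*5 = (5 + (-1 + 4 + 2))*5 = (5 + 5)*5 = 10*5 = 50)
-174*G(U, -13) = -174*50 = -8700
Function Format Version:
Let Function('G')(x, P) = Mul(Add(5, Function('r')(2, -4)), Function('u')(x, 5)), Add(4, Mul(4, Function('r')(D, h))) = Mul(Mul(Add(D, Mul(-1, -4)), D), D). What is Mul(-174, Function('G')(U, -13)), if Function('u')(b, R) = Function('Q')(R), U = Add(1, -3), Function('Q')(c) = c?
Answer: -8700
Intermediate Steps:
U = -2
Function('u')(b, R) = R
Function('r')(D, h) = Add(-1, Mul(Rational(1, 4), Pow(D, 2), Add(4, D))) (Function('r')(D, h) = Add(-1, Mul(Rational(1, 4), Mul(Mul(Add(D, Mul(-1, -4)), D), D))) = Add(-1, Mul(Rational(1, 4), Mul(Mul(Add(D, 4), D), D))) = Add(-1, Mul(Rational(1, 4), Mul(Mul(Add(4, D), D), D))) = Add(-1, Mul(Rational(1, 4), Mul(Mul(D, Add(4, D)), D))) = Add(-1, Mul(Rational(1, 4), Mul(Pow(D, 2), Add(4, D)))) = Add(-1, Mul(Rational(1, 4), Pow(D, 2), Add(4, D))))
Function('G')(x, P) = 50 (Function('G')(x, P) = Mul(Add(5, Add(-1, Pow(2, 2), Mul(Rational(1, 4), Pow(2, 3)))), 5) = Mul(Add(5, Add(-1, 4, Mul(Rational(1, 4), 8))), 5) = Mul(Add(5, Add(-1, 4, 2)), 5) = Mul(Add(5, 5), 5) = Mul(10, 5) = 50)
Mul(-174, Function('G')(U, -13)) = Mul(-174, 50) = -8700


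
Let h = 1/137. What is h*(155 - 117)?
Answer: 38/137 ≈ 0.27737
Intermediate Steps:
h = 1/137 ≈ 0.0072993
h*(155 - 117) = (155 - 117)/137 = (1/137)*38 = 38/137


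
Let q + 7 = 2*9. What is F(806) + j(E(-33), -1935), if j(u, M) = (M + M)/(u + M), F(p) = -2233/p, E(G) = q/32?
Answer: -38427757/49898654 ≈ -0.77012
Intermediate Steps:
q = 11 (q = -7 + 2*9 = -7 + 18 = 11)
E(G) = 11/32
j(u, M) = 2*M/(M + u) (j(u, M) = (2*M)/(M + u) = 2*M/(M + u))
F(806) + j(E(-33), -1935) = -2233/806 + 2*(-1935)/(-1935 + 11/32) = -2233*1/806 + 2*(-1935)/(-61909/32) = -2233/806 + 2*(-1935)*(-32/61909) = -2233/806 + 123840/61909 = -38427757/49898654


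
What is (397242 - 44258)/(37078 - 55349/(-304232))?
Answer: 107389028288/11280369445 ≈ 9.5200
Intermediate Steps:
(397242 - 44258)/(37078 - 55349/(-304232)) = 352984/(37078 - 55349*(-1/304232)) = 352984/(37078 + 55349/304232) = 352984/(11280369445/304232) = 352984*(304232/11280369445) = 107389028288/11280369445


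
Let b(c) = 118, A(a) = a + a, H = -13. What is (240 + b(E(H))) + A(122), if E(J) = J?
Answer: 602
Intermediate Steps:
A(a) = 2*a
(240 + b(E(H))) + A(122) = (240 + 118) + 2*122 = 358 + 244 = 602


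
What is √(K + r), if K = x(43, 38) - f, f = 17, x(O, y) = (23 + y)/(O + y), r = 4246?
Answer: √342610/9 ≈ 65.036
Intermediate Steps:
x(O, y) = (23 + y)/(O + y)
K = -1316/81 (K = (23 + 38)/(43 + 38) - 1*17 = 61/81 - 17 = -1316/81 ≈ -16.247)
√(K + r) = √(-1316/81 + 4246) = √(342610/81) = √342610/9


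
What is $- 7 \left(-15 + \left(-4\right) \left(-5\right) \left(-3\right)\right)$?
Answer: $525$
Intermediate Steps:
$- 7 \left(-15 + \left(-4\right) \left(-5\right) \left(-3\right)\right) = - 7 \left(-15 + 20 \left(-3\right)\right) = - 7 \left(-15 - 60\right) = \left(-7\right) \left(-75\right) = 525$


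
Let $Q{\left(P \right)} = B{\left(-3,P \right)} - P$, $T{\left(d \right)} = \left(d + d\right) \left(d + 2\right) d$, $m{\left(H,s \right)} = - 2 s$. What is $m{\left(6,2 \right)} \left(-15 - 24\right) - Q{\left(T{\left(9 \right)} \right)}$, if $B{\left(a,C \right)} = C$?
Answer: $156$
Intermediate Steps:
$T{\left(d \right)} = 2 d^{2} \left(2 + d\right)$ ($T{\left(d \right)} = 2 d \left(2 + d\right) d = 2 d^{2} \left(2 + d\right)$)
$Q{\left(P \right)} = 0$ ($Q{\left(P \right)} = P - P = 0$)
$m{\left(6,2 \right)} \left(-15 - 24\right) - Q{\left(T{\left(9 \right)} \right)} = \left(-2\right) 2 \left(-15 - 24\right) - 0 = \left(-4\right) \left(-39\right) + 0 = 156 + 0 = 156$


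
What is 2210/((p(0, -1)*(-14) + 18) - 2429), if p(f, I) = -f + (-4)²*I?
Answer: -2210/2187 ≈ -1.0105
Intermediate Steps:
p(f, I) = -f + 16*I
2210/((p(0, -1)*(-14) + 18) - 2429) = 2210/(((-1*0 + 16*(-1))*(-14) + 18) - 2429) = 2210/(((0 - 16)*(-14) + 18) - 2429) = 2210/((-16*(-14) + 18) - 2429) = 2210/((224 + 18) - 2429) = 2210/(242 - 2429) = 2210/(-2187) = -1/2187*2210 = -2210/2187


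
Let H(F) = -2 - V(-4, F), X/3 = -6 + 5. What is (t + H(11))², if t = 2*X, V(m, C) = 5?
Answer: 169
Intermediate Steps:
X = -3 (X = 3*(-6 + 5) = 3*(-1) = -3)
t = -6 (t = 2*(-3) = -6)
H(F) = -7 (H(F) = -2 - 1*5 = -2 - 5 = -7)
(t + H(11))² = (-6 - 7)² = (-13)² = 169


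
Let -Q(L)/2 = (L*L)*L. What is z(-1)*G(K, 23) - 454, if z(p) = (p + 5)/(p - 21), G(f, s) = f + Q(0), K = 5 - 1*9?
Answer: -4986/11 ≈ -453.27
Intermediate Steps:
Q(L) = -2*L³ (Q(L) = -2*L*L*L = -2*L²*L = -2*L³)
K = -4 (K = 5 - 9 = -4)
G(f, s) = f (G(f, s) = f - 2*0³ = f - 2*0 = f + 0 = f)
z(p) = (5 + p)/(-21 + p)
z(-1)*G(K, 23) - 454 = ((5 - 1)/(-21 - 1))*(-4) - 454 = (4/(-22))*(-4) - 454 = -1/22*4*(-4) - 454 = -2/11*(-4) - 454 = 8/11 - 454 = -4986/11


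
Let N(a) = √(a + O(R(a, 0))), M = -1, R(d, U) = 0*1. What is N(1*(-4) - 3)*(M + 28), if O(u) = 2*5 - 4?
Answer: 27*I ≈ 27.0*I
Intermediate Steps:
R(d, U) = 0
O(u) = 6 (O(u) = 10 - 4 = 6)
N(a) = √(6 + a) (N(a) = √(a + 6) = √(6 + a))
N(1*(-4) - 3)*(M + 28) = √(6 + (1*(-4) - 3))*(-1 + 28) = √(6 + (-4 - 3))*27 = √(6 - 7)*27 = √(-1)*27 = I*27 = 27*I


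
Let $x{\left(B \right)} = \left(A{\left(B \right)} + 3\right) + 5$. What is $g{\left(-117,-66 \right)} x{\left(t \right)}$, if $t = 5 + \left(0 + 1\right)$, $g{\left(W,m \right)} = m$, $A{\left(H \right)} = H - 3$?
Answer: $-726$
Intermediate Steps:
$A{\left(H \right)} = -3 + H$ ($A{\left(H \right)} = H - 3 = -3 + H$)
$t = 6$ ($t = 5 + 1 = 6$)
$x{\left(B \right)} = 5 + B$ ($x{\left(B \right)} = \left(\left(-3 + B\right) + 3\right) + 5 = B + 5 = 5 + B$)
$g{\left(-117,-66 \right)} x{\left(t \right)} = - 66 \left(5 + 6\right) = \left(-66\right) 11 = -726$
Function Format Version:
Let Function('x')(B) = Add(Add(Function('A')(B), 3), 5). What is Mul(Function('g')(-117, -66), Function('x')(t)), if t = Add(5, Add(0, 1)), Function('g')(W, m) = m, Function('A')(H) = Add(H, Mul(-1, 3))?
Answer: -726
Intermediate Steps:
Function('A')(H) = Add(-3, H) (Function('A')(H) = Add(H, -3) = Add(-3, H))
t = 6 (t = Add(5, 1) = 6)
Function('x')(B) = Add(5, B) (Function('x')(B) = Add(Add(Add(-3, B), 3), 5) = Add(B, 5) = Add(5, B))
Mul(Function('g')(-117, -66), Function('x')(t)) = Mul(-66, Add(5, 6)) = Mul(-66, 11) = -726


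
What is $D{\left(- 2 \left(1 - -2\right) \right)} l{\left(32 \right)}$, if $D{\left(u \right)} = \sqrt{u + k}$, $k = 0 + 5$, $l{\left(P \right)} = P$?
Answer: $32 i \approx 32.0 i$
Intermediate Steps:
$k = 5$
$D{\left(u \right)} = \sqrt{5 + u}$ ($D{\left(u \right)} = \sqrt{u + 5} = \sqrt{5 + u}$)
$D{\left(- 2 \left(1 - -2\right) \right)} l{\left(32 \right)} = \sqrt{5 - 2 \left(1 - -2\right)} 32 = \sqrt{5 - 2 \left(1 + 2\right)} 32 = \sqrt{5 - 6} \cdot 32 = \sqrt{-1} \cdot 32 = i 32 = 32 i$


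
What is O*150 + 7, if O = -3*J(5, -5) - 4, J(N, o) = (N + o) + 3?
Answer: -1943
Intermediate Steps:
J(N, o) = 3 + N + o
O = -13 (O = -3*(3 + 5 - 5) - 4 = -3*3 - 4 = -9 - 4 = -13)
O*150 + 7 = -13*150 + 7 = -1950 + 7 = -1943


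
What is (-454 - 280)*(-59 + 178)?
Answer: -87346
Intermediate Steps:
(-454 - 280)*(-59 + 178) = -734*119 = -87346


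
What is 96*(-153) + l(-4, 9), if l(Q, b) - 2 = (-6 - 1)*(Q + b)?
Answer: -14721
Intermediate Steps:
l(Q, b) = 2 - 7*Q - 7*b (l(Q, b) = 2 + (-6 - 1)*(Q + b) = 2 - 7*(Q + b) = 2 + (-7*Q - 7*b) = 2 - 7*Q - 7*b)
96*(-153) + l(-4, 9) = 96*(-153) + (2 - 7*(-4) - 7*9) = -14688 + (2 + 28 - 63) = -14688 - 33 = -14721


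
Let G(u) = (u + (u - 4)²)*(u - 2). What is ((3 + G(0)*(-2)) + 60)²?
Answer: 16129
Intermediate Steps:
G(u) = (-2 + u)*(u + (-4 + u)²) (G(u) = (u + (-4 + u)²)*(-2 + u) = (-2 + u)*(u + (-4 + u)²))
((3 + G(0)*(-2)) + 60)² = ((3 + (-32 + 0³ - 9*0² + 30*0)*(-2)) + 60)² = ((3 + (-32 + 0 - 9*0 + 0)*(-2)) + 60)² = ((3 + (-32 + 0 + 0 + 0)*(-2)) + 60)² = ((3 - 32*(-2)) + 60)² = ((3 + 64) + 60)² = (67 + 60)² = 127² = 16129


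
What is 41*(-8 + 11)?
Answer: 123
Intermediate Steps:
41*(-8 + 11) = 41*3 = 123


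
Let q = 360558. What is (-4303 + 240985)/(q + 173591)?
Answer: 236682/534149 ≈ 0.44310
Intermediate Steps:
(-4303 + 240985)/(q + 173591) = (-4303 + 240985)/(360558 + 173591) = 236682/534149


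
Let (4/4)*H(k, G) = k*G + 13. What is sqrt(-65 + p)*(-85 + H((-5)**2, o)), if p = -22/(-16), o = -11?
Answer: -347*I*sqrt(1018)/4 ≈ -2767.9*I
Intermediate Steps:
H(k, G) = 13 + G*k (H(k, G) = k*G + 13 = G*k + 13 = 13 + G*k)
p = 11/8 (p = -22*(-1/16) = 11/8 ≈ 1.3750)
sqrt(-65 + p)*(-85 + H((-5)**2, o)) = sqrt(-65 + 11/8)*(-85 + (13 - 11*(-5)**2)) = sqrt(-509/8)*(-85 + (13 - 11*25)) = (I*sqrt(1018)/4)*(-85 + (13 - 275)) = (I*sqrt(1018)/4)*(-85 - 262) = (I*sqrt(1018)/4)*(-347) = -347*I*sqrt(1018)/4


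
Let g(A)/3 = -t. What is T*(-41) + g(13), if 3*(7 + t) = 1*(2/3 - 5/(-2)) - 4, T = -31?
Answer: 7757/6 ≈ 1292.8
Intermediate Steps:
t = -131/18 (t = -7 + (1*(2/3 - 5/(-2)) - 4)/3 = -7 + (1*(2*(1/3) - 5*(-1/2)) - 4)/3 = -7 + (1*(2/3 + 5/2) - 4)/3 = -7 + (1*(19/6) - 4)/3 = -7 + (19/6 - 4)/3 = -7 + (1/3)*(-5/6) = -7 - 5/18 = -131/18 ≈ -7.2778)
g(A) = 131/6 (g(A) = 3*(-1*(-131/18)) = 3*(131/18) = 131/6)
T*(-41) + g(13) = -31*(-41) + 131/6 = 1271 + 131/6 = 7757/6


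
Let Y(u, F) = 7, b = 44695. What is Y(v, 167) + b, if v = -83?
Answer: 44702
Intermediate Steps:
Y(v, 167) + b = 7 + 44695 = 44702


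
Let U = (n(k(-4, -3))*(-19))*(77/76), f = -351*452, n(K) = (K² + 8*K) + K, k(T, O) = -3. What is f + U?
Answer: -316611/2 ≈ -1.5831e+5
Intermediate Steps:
n(K) = K² + 9*K
f = -158652
U = 693/2 (U = (-3*(9 - 3)*(-19))*(77/76) = (-3*6*(-19))*(77*(1/76)) = -18*(-19)*(77/76) = 342*(77/76) = 693/2 ≈ 346.50)
f + U = -158652 + 693/2 = -316611/2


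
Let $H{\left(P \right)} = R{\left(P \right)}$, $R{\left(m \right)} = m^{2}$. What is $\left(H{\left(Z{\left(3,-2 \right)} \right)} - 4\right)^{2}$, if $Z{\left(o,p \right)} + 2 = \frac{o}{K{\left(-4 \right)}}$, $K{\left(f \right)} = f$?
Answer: $\frac{3249}{256} \approx 12.691$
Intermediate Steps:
$Z{\left(o,p \right)} = -2 - \frac{o}{4}$ ($Z{\left(o,p \right)} = -2 + \frac{o}{-4} = -2 + o \left(- \frac{1}{4}\right) = -2 - \frac{o}{4}$)
$H{\left(P \right)} = P^{2}$
$\left(H{\left(Z{\left(3,-2 \right)} \right)} - 4\right)^{2} = \left(\left(-2 - \frac{3}{4}\right)^{2} - 4\right)^{2} = \left(\left(- \frac{11}{4}\right)^{2} - 4\right)^{2} = \left(\frac{121}{16} - 4\right)^{2} = \left(\frac{57}{16}\right)^{2} = \frac{3249}{256}$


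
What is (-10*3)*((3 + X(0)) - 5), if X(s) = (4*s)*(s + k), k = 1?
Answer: 60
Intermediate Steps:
X(s) = 4*s*(1 + s) (X(s) = (4*s)*(s + 1) = (4*s)*(1 + s) = 4*s*(1 + s))
(-10*3)*((3 + X(0)) - 5) = (-10*3)*((3 + 4*0*(1 + 0)) - 5) = -30*((3 + 4*0*1) - 5) = -30*((3 + 0) - 5) = -30*(3 - 5) = -30*(-2) = 60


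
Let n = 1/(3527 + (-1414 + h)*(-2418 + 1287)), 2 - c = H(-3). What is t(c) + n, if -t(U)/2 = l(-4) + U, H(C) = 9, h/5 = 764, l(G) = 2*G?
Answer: 81529769/2717659 ≈ 30.000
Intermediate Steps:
h = 3820 (h = 5*764 = 3820)
c = -7 (c = 2 - 1*9 = 2 - 9 = -7)
t(U) = 16 - 2*U (t(U) = -2*(2*(-4) + U) = -2*(-8 + U) = 16 - 2*U)
n = -1/2717659 (n = 1/(3527 + (-1414 + 3820)*(-2418 + 1287)) = 1/(3527 + 2406*(-1131)) = 1/(3527 - 2721186) = 1/(-2717659) = -1/2717659 ≈ -3.6796e-7)
t(c) + n = (16 - 2*(-7)) - 1/2717659 = (16 + 14) - 1/2717659 = 30 - 1/2717659 = 81529769/2717659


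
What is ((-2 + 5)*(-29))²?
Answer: 7569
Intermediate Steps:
((-2 + 5)*(-29))² = (3*(-29))² = (-87)² = 7569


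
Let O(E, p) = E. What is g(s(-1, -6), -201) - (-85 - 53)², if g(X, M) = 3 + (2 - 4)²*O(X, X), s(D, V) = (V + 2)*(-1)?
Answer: -19025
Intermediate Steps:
s(D, V) = -2 - V (s(D, V) = (2 + V)*(-1) = -2 - V)
g(X, M) = 3 + 4*X (g(X, M) = 3 + (2 - 4)²*X = 3 + (-2)²*X = 3 + 4*X)
g(s(-1, -6), -201) - (-85 - 53)² = (3 + 4*(-2 - 1*(-6))) - (-85 - 53)² = (3 + 4*(-2 + 6)) - 1*(-138)² = (3 + 4*4) - 1*19044 = (3 + 16) - 19044 = 19 - 19044 = -19025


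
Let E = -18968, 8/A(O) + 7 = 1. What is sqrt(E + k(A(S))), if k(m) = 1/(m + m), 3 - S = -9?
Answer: I*sqrt(303494)/4 ≈ 137.73*I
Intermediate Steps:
S = 12 (S = 3 - 1*(-9) = 3 + 9 = 12)
A(O) = -4/3 (A(O) = 8/(-7 + 1) = 8/(-6) = 8*(-1/6) = -4/3)
k(m) = 1/(2*m)
sqrt(E + k(A(S))) = sqrt(-18968 + 1/(2*(-4/3))) = sqrt(-18968 + (1/2)*(-3/4)) = sqrt(-18968 - 3/8) = sqrt(-151747/8) = I*sqrt(303494)/4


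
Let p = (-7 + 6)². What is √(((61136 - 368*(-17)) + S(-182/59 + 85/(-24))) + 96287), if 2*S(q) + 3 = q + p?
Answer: √82044228201/708 ≈ 404.57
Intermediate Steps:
p = 1 (p = (-1)² = 1)
S(q) = -1 + q/2 (S(q) = -3/2 + (q + 1)/2 = -3/2 + (1 + q)/2 = -3/2 + (½ + q/2) = -1 + q/2)
√(((61136 - 368*(-17)) + S(-182/59 + 85/(-24))) + 96287) = √(((61136 - 368*(-17)) + (-1 + (-182/59 + 85/(-24))/2)) + 96287) = √(((61136 + 6256) + (-1 + (-182*1/59 + 85*(-1/24))/2)) + 96287) = √((67392 + (-1 + (-182/59 - 85/24)/2)) + 96287) = √((67392 + (-1 + (½)*(-9383/1416))) + 96287) = √((67392 + (-1 - 9383/2832)) + 96287) = √((67392 - 12215/2832) + 96287) = √(190841929/2832 + 96287) = √(463526713/2832) = √82044228201/708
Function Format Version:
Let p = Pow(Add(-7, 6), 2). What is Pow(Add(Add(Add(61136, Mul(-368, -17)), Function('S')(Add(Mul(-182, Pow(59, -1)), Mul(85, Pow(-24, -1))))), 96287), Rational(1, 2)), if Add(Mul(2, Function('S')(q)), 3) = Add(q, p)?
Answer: Mul(Rational(1, 708), Pow(82044228201, Rational(1, 2))) ≈ 404.57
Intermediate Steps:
p = 1 (p = Pow(-1, 2) = 1)
Function('S')(q) = Add(-1, Mul(Rational(1, 2), q)) (Function('S')(q) = Add(Rational(-3, 2), Mul(Rational(1, 2), Add(q, 1))) = Add(Rational(-3, 2), Mul(Rational(1, 2), Add(1, q))) = Add(Rational(-3, 2), Add(Rational(1, 2), Mul(Rational(1, 2), q))) = Add(-1, Mul(Rational(1, 2), q)))
Pow(Add(Add(Add(61136, Mul(-368, -17)), Function('S')(Add(Mul(-182, Pow(59, -1)), Mul(85, Pow(-24, -1))))), 96287), Rational(1, 2)) = Pow(Add(Add(Add(61136, Mul(-368, -17)), Add(-1, Mul(Rational(1, 2), Add(Mul(-182, Pow(59, -1)), Mul(85, Pow(-24, -1)))))), 96287), Rational(1, 2)) = Pow(Add(Add(Add(61136, 6256), Add(-1, Mul(Rational(1, 2), Add(Mul(-182, Rational(1, 59)), Mul(85, Rational(-1, 24)))))), 96287), Rational(1, 2)) = Pow(Add(Add(67392, Add(-1, Mul(Rational(1, 2), Add(Rational(-182, 59), Rational(-85, 24))))), 96287), Rational(1, 2)) = Pow(Add(Add(67392, Add(-1, Mul(Rational(1, 2), Rational(-9383, 1416)))), 96287), Rational(1, 2)) = Pow(Add(Add(67392, Add(-1, Rational(-9383, 2832))), 96287), Rational(1, 2)) = Pow(Add(Add(67392, Rational(-12215, 2832)), 96287), Rational(1, 2)) = Pow(Add(Rational(190841929, 2832), 96287), Rational(1, 2)) = Pow(Rational(463526713, 2832), Rational(1, 2)) = Mul(Rational(1, 708), Pow(82044228201, Rational(1, 2)))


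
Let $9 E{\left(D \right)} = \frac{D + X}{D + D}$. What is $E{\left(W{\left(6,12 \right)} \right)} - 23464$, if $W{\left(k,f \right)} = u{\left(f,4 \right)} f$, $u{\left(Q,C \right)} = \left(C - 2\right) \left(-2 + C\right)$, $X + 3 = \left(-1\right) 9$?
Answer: $- \frac{563135}{24} \approx -23464.0$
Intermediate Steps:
$X = -12$ ($X = -3 - 9 = -12$)
$u{\left(Q,C \right)} = \left(-2 + C\right)^{2}$ ($u{\left(Q,C \right)} = \left(-2 + C\right) \left(-2 + C\right) = \left(-2 + C\right)^{2}$)
$W{\left(k,f \right)} = 4 f$ ($W{\left(k,f \right)} = \left(-2 + 4\right)^{2} f = 2^{2} f = 4 f$)
$E{\left(D \right)} = \frac{-12 + D}{18 D}$ ($E{\left(D \right)} = \frac{\left(D - 12\right) \frac{1}{D + D}}{9} = \frac{\left(-12 + D\right) \frac{1}{2 D}}{9} = \frac{\frac{1}{2} \frac{1}{D} \left(-12 + D\right)}{9} = \frac{-12 + D}{18 D}$)
$E{\left(W{\left(6,12 \right)} \right)} - 23464 = \frac{-12 + 4 \cdot 12}{18 \cdot 4 \cdot 12} - 23464 = \frac{-12 + 48}{18 \cdot 48} - 23464 = \frac{1}{18} \cdot \frac{1}{48} \cdot 36 - 23464 = \frac{1}{24} - 23464 = - \frac{563135}{24}$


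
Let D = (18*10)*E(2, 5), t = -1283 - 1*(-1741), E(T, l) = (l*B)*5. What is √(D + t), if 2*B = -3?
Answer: 22*I*√13 ≈ 79.322*I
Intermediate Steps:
B = -3/2 (B = (½)*(-3) = -3/2 ≈ -1.5000)
E(T, l) = -15*l/2 (E(T, l) = (l*(-3/2))*5 = -3*l/2*5 = -15*l/2)
t = 458 (t = -1283 + 1741 = 458)
D = -6750 (D = (18*10)*(-15/2*5) = 180*(-75/2) = -6750)
√(D + t) = √(-6750 + 458) = √(-6292) = 22*I*√13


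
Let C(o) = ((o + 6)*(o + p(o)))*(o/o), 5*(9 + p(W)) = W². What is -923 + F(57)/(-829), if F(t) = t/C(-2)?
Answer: -52031261/56372 ≈ -923.00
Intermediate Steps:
p(W) = -9 + W²/5
C(o) = (6 + o)*(-9 + o + o²/5) (C(o) = ((o + 6)*(o + (-9 + o²/5)))*(o/o) = ((6 + o)*(-9 + o + o²/5))*1 = (6 + o)*(-9 + o + o²/5))
F(t) = -5*t/204 (F(t) = t/(-54 - 3*(-2) + (⅕)*(-2)³ + (11/5)*(-2)²) = t/(-54 + 6 + (⅕)*(-8) + (11/5)*4) = t/(-54 + 6 - 8/5 + 44/5) = t/(-204/5) = t*(-5/204) = -5*t/204)
-923 + F(57)/(-829) = -923 - 5/204*57/(-829) = -923 - 95/68*(-1/829) = -923 + 95/56372 = -52031261/56372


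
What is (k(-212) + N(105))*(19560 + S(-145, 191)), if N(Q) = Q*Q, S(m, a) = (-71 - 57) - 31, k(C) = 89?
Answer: 215622714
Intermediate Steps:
S(m, a) = -159 (S(m, a) = -128 - 31 = -159)
N(Q) = Q²
(k(-212) + N(105))*(19560 + S(-145, 191)) = (89 + 105²)*(19560 - 159) = (89 + 11025)*19401 = 11114*19401 = 215622714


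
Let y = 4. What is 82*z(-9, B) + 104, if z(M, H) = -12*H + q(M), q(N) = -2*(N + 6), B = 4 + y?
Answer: -7276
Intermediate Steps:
B = 8 (B = 4 + 4 = 8)
q(N) = -12 - 2*N (q(N) = -2*(6 + N) = -12 - 2*N)
z(M, H) = -12 - 12*H - 2*M (z(M, H) = -12*H + (-12 - 2*M) = -12 - 12*H - 2*M)
82*z(-9, B) + 104 = 82*(-12 - 12*8 - 2*(-9)) + 104 = 82*(-12 - 96 + 18) + 104 = 82*(-90) + 104 = -7380 + 104 = -7276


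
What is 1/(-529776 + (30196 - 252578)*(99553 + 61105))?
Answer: -1/35727977132 ≈ -2.7989e-11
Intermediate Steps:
1/(-529776 + (30196 - 252578)*(99553 + 61105)) = 1/(-529776 - 222382*160658) = 1/(-529776 - 35727447356) = 1/(-35727977132) = -1/35727977132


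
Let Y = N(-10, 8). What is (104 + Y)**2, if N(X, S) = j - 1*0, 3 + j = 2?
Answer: 10609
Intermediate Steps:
j = -1 (j = -3 + 2 = -1)
N(X, S) = -1 (N(X, S) = -1 - 1*0 = -1 + 0 = -1)
Y = -1
(104 + Y)**2 = (104 - 1)**2 = 103**2 = 10609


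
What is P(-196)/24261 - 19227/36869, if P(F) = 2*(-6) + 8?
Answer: -466613723/894478809 ≈ -0.52166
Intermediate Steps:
P(F) = -4 (P(F) = -12 + 8 = -4)
P(-196)/24261 - 19227/36869 = -4/24261 - 19227/36869 = -466613723/894478809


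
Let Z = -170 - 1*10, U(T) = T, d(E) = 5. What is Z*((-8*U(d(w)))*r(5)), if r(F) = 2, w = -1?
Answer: 14400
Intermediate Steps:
Z = -180 (Z = -170 - 10 = -180)
Z*((-8*U(d(w)))*r(5)) = -180*(-8*5)*2 = -(-7200)*2 = -180*(-80) = 14400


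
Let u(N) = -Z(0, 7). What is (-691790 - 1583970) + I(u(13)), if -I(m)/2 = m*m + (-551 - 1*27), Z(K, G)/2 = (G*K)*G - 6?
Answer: -2274892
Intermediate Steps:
Z(K, G) = -12 + 2*K*G**2 (Z(K, G) = 2*((G*K)*G - 6) = 2*(K*G**2 - 6) = 2*(-6 + K*G**2) = -12 + 2*K*G**2)
u(N) = 12 (u(N) = -(-12 + 2*0*7**2) = -(-12 + 2*0*49) = -(-12 + 0) = -1*(-12) = 12)
I(m) = 1156 - 2*m**2 (I(m) = -2*(m*m + (-551 - 1*27)) = -2*(m**2 + (-551 - 27)) = -2*(m**2 - 578) = -2*(-578 + m**2) = 1156 - 2*m**2)
(-691790 - 1583970) + I(u(13)) = (-691790 - 1583970) + (1156 - 2*12**2) = -2275760 + (1156 - 2*144) = -2275760 + (1156 - 288) = -2275760 + 868 = -2274892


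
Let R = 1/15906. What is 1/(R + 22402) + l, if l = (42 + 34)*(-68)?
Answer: -1841493852878/356326213 ≈ -5168.0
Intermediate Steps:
R = 1/15906 ≈ 6.2869e-5
l = -5168 (l = 76*(-68) = -5168)
1/(R + 22402) + l = 1/(1/15906 + 22402) - 5168 = 1/(356326213/15906) - 5168 = 15906/356326213 - 5168 = -1841493852878/356326213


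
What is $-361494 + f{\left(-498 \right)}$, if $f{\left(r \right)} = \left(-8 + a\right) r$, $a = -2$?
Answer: $-356514$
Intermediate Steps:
$f{\left(r \right)} = - 10 r$ ($f{\left(r \right)} = \left(-8 - 2\right) r = - 10 r$)
$-361494 + f{\left(-498 \right)} = -361494 - -4980 = -361494 + 4980 = -356514$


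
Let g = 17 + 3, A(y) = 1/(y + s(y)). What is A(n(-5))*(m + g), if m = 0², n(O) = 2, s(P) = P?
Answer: 5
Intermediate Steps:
A(y) = 1/(2*y) (A(y) = 1/(y + y) = 1/(2*y))
m = 0
g = 20
A(n(-5))*(m + g) = ((½)/2)*(0 + 20) = ((½)*(½))*20 = (¼)*20 = 5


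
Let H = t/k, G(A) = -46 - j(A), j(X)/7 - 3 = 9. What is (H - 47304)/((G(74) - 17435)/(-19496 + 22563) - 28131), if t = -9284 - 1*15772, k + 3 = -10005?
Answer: 3360873806/1999175423 ≈ 1.6811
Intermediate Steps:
k = -10008 (k = -3 - 10005 = -10008)
j(X) = 84 (j(X) = 21 + 7*9 = 21 + 63 = 84)
t = -25056 (t = -9284 - 15772 = -25056)
G(A) = -130 (G(A) = -46 - 1*84 = -46 - 84 = -130)
H = 348/139 (H = -25056/(-10008) = -25056*(-1/10008) = 348/139 ≈ 2.5036)
(H - 47304)/((G(74) - 17435)/(-19496 + 22563) - 28131) = (348/139 - 47304)/((-130 - 17435)/(-19496 + 22563) - 28131) = -6574908/(139*(-17565/3067 - 28131)) = -6574908/(139*(-86295342/3067)) = -6574908/139*(-3067/86295342) = 3360873806/1999175423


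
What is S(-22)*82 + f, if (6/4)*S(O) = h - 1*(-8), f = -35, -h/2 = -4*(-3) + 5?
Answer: -4369/3 ≈ -1456.3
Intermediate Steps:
h = -34 (h = -2*(-4*(-3) + 5) = -2*(12 + 5) = -2*17 = -34)
S(O) = -52/3 (S(O) = 2*(-34 - 1*(-8))/3 = 2*(-34 + 8)/3 = (⅔)*(-26) = -52/3)
S(-22)*82 + f = -52/3*82 - 35 = -4264/3 - 35 = -4369/3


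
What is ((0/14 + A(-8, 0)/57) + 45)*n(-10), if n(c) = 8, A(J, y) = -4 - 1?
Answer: 20480/57 ≈ 359.30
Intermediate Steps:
A(J, y) = -5
((0/14 + A(-8, 0)/57) + 45)*n(-10) = ((0/14 - 5/57) + 45)*8 = ((0*(1/14) - 5*1/57) + 45)*8 = ((0 - 5/57) + 45)*8 = (-5/57 + 45)*8 = (2560/57)*8 = 20480/57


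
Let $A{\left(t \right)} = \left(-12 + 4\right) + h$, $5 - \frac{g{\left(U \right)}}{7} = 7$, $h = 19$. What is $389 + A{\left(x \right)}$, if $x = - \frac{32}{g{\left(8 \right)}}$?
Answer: $400$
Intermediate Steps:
$g{\left(U \right)} = -14$ ($g{\left(U \right)} = 35 - 49 = -14$)
$x = \frac{16}{7}$ ($x = - \frac{32}{-14} = \left(-32\right) \left(- \frac{1}{14}\right) = \frac{16}{7} \approx 2.2857$)
$A{\left(t \right)} = 11$ ($A{\left(t \right)} = \left(-12 + 4\right) + 19 = -8 + 19 = 11$)
$389 + A{\left(x \right)} = 389 + 11 = 400$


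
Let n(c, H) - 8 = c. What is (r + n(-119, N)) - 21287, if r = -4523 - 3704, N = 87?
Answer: -29625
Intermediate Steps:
n(c, H) = 8 + c
r = -8227
(r + n(-119, N)) - 21287 = (-8227 + (8 - 119)) - 21287 = (-8227 - 111) - 21287 = -8338 - 21287 = -29625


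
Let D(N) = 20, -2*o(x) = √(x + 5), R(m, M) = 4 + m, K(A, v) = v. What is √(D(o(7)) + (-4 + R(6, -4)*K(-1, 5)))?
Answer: √66 ≈ 8.1240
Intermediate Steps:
o(x) = -√(5 + x)/2 (o(x) = -√(x + 5)/2 = -√(5 + x)/2)
√(D(o(7)) + (-4 + R(6, -4)*K(-1, 5))) = √(20 + (-4 + (4 + 6)*5)) = √(20 + (-4 + 10*5)) = √(20 + (-4 + 50)) = √(20 + 46) = √66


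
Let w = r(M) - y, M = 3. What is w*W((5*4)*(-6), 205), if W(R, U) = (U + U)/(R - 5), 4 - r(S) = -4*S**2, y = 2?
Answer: -3116/25 ≈ -124.64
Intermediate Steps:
r(S) = 4 + 4*S**2 (r(S) = 4 - (-4)*S**2 = 4 + 4*S**2)
W(R, U) = 2*U/(-5 + R) (W(R, U) = (2*U)/(-5 + R) = 2*U/(-5 + R))
w = 38 (w = (4 + 4*3**2) - 1*2 = (4 + 4*9) - 2 = (4 + 36) - 2 = 40 - 2 = 38)
w*W((5*4)*(-6), 205) = 38*(2*205/(-5 + (5*4)*(-6))) = 38*(2*205/(-5 + 20*(-6))) = 38*(2*205/(-5 - 120)) = 38*(2*205/(-125)) = 38*(2*205*(-1/125)) = 38*(-82/25) = -3116/25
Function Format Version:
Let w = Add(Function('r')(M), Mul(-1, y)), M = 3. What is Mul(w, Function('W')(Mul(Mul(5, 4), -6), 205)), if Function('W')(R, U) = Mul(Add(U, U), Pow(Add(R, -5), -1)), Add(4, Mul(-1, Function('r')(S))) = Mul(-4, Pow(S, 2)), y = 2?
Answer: Rational(-3116, 25) ≈ -124.64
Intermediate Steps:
Function('r')(S) = Add(4, Mul(4, Pow(S, 2))) (Function('r')(S) = Add(4, Mul(-1, Mul(-4, Pow(S, 2)))) = Add(4, Mul(4, Pow(S, 2))))
Function('W')(R, U) = Mul(2, U, Pow(Add(-5, R), -1)) (Function('W')(R, U) = Mul(Mul(2, U), Pow(Add(-5, R), -1)) = Mul(2, U, Pow(Add(-5, R), -1)))
w = 38 (w = Add(Add(4, Mul(4, Pow(3, 2))), Mul(-1, 2)) = Add(Add(4, Mul(4, 9)), -2) = Add(Add(4, 36), -2) = Add(40, -2) = 38)
Mul(w, Function('W')(Mul(Mul(5, 4), -6), 205)) = Mul(38, Mul(2, 205, Pow(Add(-5, Mul(Mul(5, 4), -6)), -1))) = Mul(38, Mul(2, 205, Pow(Add(-5, Mul(20, -6)), -1))) = Mul(38, Mul(2, 205, Pow(Add(-5, -120), -1))) = Mul(38, Mul(2, 205, Pow(-125, -1))) = Mul(38, Mul(2, 205, Rational(-1, 125))) = Mul(38, Rational(-82, 25)) = Rational(-3116, 25)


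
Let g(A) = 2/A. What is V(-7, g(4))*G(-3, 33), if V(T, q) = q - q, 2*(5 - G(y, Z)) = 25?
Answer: 0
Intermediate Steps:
G(y, Z) = -15/2 (G(y, Z) = 5 - ½*25 = 5 - 25/2 = -15/2)
V(T, q) = 0
V(-7, g(4))*G(-3, 33) = 0*(-15/2) = 0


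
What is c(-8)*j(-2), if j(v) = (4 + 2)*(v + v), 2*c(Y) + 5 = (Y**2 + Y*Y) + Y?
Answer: -1380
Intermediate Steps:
c(Y) = -5/2 + Y**2 + Y/2 (c(Y) = -5/2 + ((Y**2 + Y*Y) + Y)/2 = -5/2 + ((Y**2 + Y**2) + Y)/2 = -5/2 + (2*Y**2 + Y)/2 = -5/2 + (Y + 2*Y**2)/2 = -5/2 + (Y**2 + Y/2) = -5/2 + Y**2 + Y/2)
j(v) = 12*v (j(v) = 6*(2*v) = 12*v)
c(-8)*j(-2) = (-5/2 + (-8)**2 + (1/2)*(-8))*(12*(-2)) = (-5/2 + 64 - 4)*(-24) = (115/2)*(-24) = -1380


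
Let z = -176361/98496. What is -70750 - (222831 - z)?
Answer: -9638910179/32832 ≈ -2.9358e+5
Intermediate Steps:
z = -58787/32832 (z = -176361*1/98496 = -58787/32832 ≈ -1.7905)
-70750 - (222831 - z) = -70750 - (222831 - 1*(-58787/32832)) = -70750 - (222831 + 58787/32832) = -70750 - 1*7316046179/32832 = -70750 - 7316046179/32832 = -9638910179/32832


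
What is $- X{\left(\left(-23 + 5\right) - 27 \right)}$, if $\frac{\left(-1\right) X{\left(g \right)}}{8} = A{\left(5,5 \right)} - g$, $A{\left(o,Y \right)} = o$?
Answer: $400$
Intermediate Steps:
$X{\left(g \right)} = -40 + 8 g$ ($X{\left(g \right)} = - 8 \left(5 - g\right) = -40 + 8 g$)
$- X{\left(\left(-23 + 5\right) - 27 \right)} = - (-40 + 8 \left(\left(-23 + 5\right) - 27\right)) = - (-40 + 8 \left(-18 - 27\right)) = - (-40 + 8 \left(-45\right)) = - (-40 - 360) = \left(-1\right) \left(-400\right) = 400$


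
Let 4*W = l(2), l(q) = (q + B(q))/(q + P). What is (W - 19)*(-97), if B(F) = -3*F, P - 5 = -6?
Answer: 1940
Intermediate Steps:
P = -1 (P = 5 - 6 = -1)
l(q) = -2*q/(-1 + q) (l(q) = (q - 3*q)/(q - 1) = (-2*q)/(-1 + q) = -2*q/(-1 + q))
W = -1 (W = (-2*2/(-1 + 2))/4 = (-2*2/1)/4 = (-2*2*1)/4 = (1/4)*(-4) = -1)
(W - 19)*(-97) = (-1 - 19)*(-97) = -20*(-97) = 1940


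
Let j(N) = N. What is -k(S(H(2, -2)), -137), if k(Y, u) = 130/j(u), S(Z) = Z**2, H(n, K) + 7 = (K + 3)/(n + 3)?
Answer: 130/137 ≈ 0.94890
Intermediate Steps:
H(n, K) = -7 + (3 + K)/(3 + n) (H(n, K) = -7 + (K + 3)/(n + 3) = -7 + (3 + K)/(3 + n))
k(Y, u) = 130/u
-k(S(H(2, -2)), -137) = -130/(-137) = -130*(-1)/137 = -1*(-130/137) = 130/137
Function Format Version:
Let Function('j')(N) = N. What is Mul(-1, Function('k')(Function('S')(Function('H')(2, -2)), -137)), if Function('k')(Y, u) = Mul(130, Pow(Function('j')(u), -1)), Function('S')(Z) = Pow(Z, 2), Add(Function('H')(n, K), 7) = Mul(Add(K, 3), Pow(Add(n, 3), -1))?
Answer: Rational(130, 137) ≈ 0.94890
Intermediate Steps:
Function('H')(n, K) = Add(-7, Mul(Pow(Add(3, n), -1), Add(3, K))) (Function('H')(n, K) = Add(-7, Mul(Add(K, 3), Pow(Add(n, 3), -1))) = Add(-7, Mul(Add(3, K), Pow(Add(3, n), -1))) = Add(-7, Mul(Pow(Add(3, n), -1), Add(3, K))))
Function('k')(Y, u) = Mul(130, Pow(u, -1))
Mul(-1, Function('k')(Function('S')(Function('H')(2, -2)), -137)) = Mul(-1, Mul(130, Pow(-137, -1))) = Mul(-1, Mul(130, Rational(-1, 137))) = Mul(-1, Rational(-130, 137)) = Rational(130, 137)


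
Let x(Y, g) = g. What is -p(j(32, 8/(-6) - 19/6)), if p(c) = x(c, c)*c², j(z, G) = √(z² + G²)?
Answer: -4177*√4177/8 ≈ -33745.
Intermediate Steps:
j(z, G) = √(G² + z²)
p(c) = c³ (p(c) = c*c² = c³)
-p(j(32, 8/(-6) - 19/6)) = -(√((8/(-6) - 19/6)² + 32²))³ = -(√((8*(-⅙) - 19*⅙)² + 1024))³ = -(√((-4/3 - 19/6)² + 1024))³ = -(√((-9/2)² + 1024))³ = -(√(81/4 + 1024))³ = -(√(4177/4))³ = -(√4177/2)³ = -4177*√4177/8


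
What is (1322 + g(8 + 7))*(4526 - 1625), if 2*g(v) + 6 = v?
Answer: 7696353/2 ≈ 3.8482e+6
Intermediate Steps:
g(v) = -3 + v/2
(1322 + g(8 + 7))*(4526 - 1625) = (1322 + (-3 + (8 + 7)/2))*(4526 - 1625) = (1322 + (-3 + (½)*15))*2901 = (1322 + (-3 + 15/2))*2901 = (1322 + 9/2)*2901 = (2653/2)*2901 = 7696353/2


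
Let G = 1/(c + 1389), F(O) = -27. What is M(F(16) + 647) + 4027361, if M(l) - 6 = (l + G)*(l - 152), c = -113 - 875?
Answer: 1731328795/401 ≈ 4.3175e+6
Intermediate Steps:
c = -988
G = 1/401 (G = 1/(-988 + 1389) = 1/401 ≈ 0.0024938)
M(l) = 6 + (-152 + l)*(1/401 + l) (M(l) = 6 + (l + 1/401)*(l - 152) = 6 + (1/401 + l)*(-152 + l) = 6 + (-152 + l)*(1/401 + l))
M(F(16) + 647) + 4027361 = (2254/401 + (-27 + 647)**2 - 60951*(-27 + 647)/401) + 4027361 = (2254/401 + 620**2 - 60951/401*620) + 4027361 = (2254/401 + 384400 - 37789620/401) + 4027361 = 116357034/401 + 4027361 = 1731328795/401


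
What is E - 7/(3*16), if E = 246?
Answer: 11801/48 ≈ 245.85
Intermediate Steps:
E - 7/(3*16) = 246 - 7/(3*16) = 246 - 7/48 = 11801/48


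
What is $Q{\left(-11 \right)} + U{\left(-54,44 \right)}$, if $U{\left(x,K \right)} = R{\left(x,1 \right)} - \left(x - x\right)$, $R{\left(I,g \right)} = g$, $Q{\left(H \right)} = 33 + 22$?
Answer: $56$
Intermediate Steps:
$Q{\left(H \right)} = 55$
$U{\left(x,K \right)} = 1$ ($U{\left(x,K \right)} = 1 - \left(x - x\right) = 1 - 0 = 1 + 0 = 1$)
$Q{\left(-11 \right)} + U{\left(-54,44 \right)} = 55 + 1 = 56$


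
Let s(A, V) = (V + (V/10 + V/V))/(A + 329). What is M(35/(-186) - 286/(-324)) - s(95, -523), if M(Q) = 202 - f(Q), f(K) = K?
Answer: 2157647393/10646640 ≈ 202.66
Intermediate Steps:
s(A, V) = (1 + 11*V/10)/(329 + A) (s(A, V) = (V + (V*(⅒) + 1))/(329 + A) = (V + (V/10 + 1))/(329 + A) = (V + (1 + V/10))/(329 + A) = (1 + 11*V/10)/(329 + A))
M(Q) = 202 - Q
M(35/(-186) - 286/(-324)) - s(95, -523) = (202 - (35/(-186) - 286/(-324))) - (10 + 11*(-523))/(10*(329 + 95)) = (202 - (35*(-1/186) - 286*(-1/324))) - (10 - 5753)/(10*424) = (202 - (-35/186 + 143/162)) - (-5743)/(10*424) = (202 - 1*1744/2511) - 1*(-5743/4240) = (202 - 1744/2511) + 5743/4240 = 505478/2511 + 5743/4240 = 2157647393/10646640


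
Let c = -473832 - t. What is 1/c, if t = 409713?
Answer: -1/883545 ≈ -1.1318e-6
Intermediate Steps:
c = -883545 (c = -473832 - 1*409713 = -473832 - 409713 = -883545)
1/c = 1/(-883545) = -1/883545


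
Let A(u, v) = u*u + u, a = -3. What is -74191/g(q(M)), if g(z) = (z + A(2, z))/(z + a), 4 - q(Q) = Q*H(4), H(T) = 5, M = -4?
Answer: -519337/10 ≈ -51934.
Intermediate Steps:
A(u, v) = u + u² (A(u, v) = u² + u = u + u²)
q(Q) = 4 - 5*Q (q(Q) = 4 - Q*5 = 4 - 5*Q)
g(z) = (6 + z)/(-3 + z) (g(z) = (z + 2*(1 + 2))/(z - 3) = (z + 2*3)/(-3 + z) = (z + 6)/(-3 + z) = (6 + z)/(-3 + z))
-74191/g(q(M)) = -74191*(-3 + (4 - 5*(-4)))/(6 + (4 - 5*(-4))) = -74191*(-3 + (4 + 20))/(6 + (4 + 20)) = -74191*(-3 + 24)/(6 + 24) = -74191/(30/21) = -74191/((1/21)*30) = -74191/10/7 = -74191*7/10 = -519337/10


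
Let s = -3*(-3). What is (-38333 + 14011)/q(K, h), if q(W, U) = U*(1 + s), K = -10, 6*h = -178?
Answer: 36483/445 ≈ 81.984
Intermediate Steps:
s = 9
h = -89/3 (h = (⅙)*(-178) = -89/3 ≈ -29.667)
q(W, U) = 10*U (q(W, U) = U*(1 + 9) = U*10 = 10*U)
(-38333 + 14011)/q(K, h) = (-38333 + 14011)/((10*(-89/3))) = -24322/(-890/3) = -24322*(-3/890) = 36483/445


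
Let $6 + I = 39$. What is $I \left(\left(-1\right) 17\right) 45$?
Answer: $-25245$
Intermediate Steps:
$I = 33$ ($I = -6 + 39 = 33$)
$I \left(\left(-1\right) 17\right) 45 = 33 \left(\left(-1\right) 17\right) 45 = 33 \left(-17\right) 45 = \left(-561\right) 45 = -25245$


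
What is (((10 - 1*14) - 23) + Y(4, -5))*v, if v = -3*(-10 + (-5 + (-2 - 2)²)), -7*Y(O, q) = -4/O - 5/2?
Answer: 159/2 ≈ 79.500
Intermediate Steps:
Y(O, q) = 5/14 + 4/(7*O) (Y(O, q) = -(-4/O - 5/2)/7 = -(-5/2 - 4/O)/7 = 5/14 + 4/(7*O))
v = -3 (v = -3*(-10 + (-5 + (-4)²)) = -3*(-10 + (-5 + 16)) = -3*(-10 + 11) = -3*1 = -3)
(((10 - 1*14) - 23) + Y(4, -5))*v = (((10 - 1*14) - 23) + (1/14)*(8 + 5*4)/4)*(-3) = (((10 - 14) - 23) + (1/14)*(¼)*(8 + 20))*(-3) = ((-4 - 23) + (1/14)*(¼)*28)*(-3) = (-27 + ½)*(-3) = -53/2*(-3) = 159/2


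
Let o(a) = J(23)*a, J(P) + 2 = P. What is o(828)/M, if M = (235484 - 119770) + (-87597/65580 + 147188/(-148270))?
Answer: 5635767609360/37504261022539 ≈ 0.15027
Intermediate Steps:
J(P) = -2 + P
o(a) = 21*a (o(a) = (-2 + 23)*a = 21*a)
M = 37504261022539/324118220 (M = 115714 + (-87597*1/65580 + 147188*(-1/148270)) = 115714 + (-29199/21860 - 73594/74135) = 115714 - 754686541/324118220 = 37504261022539/324118220 ≈ 1.1571e+5)
o(828)/M = (21*828)/(37504261022539/324118220) = 17388*(324118220/37504261022539) = 5635767609360/37504261022539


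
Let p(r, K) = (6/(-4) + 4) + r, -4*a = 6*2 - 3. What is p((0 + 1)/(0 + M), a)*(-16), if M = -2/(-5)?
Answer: -80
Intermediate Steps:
M = ⅖ (M = -2*(-⅕) = ⅖ ≈ 0.40000)
a = -9/4 (a = -(6*2 - 3)/4 = -(12 - 3)/4 = -¼*9 = -9/4 ≈ -2.2500)
p(r, K) = 5/2 + r (p(r, K) = (6*(-¼) + 4) + r = (-3/2 + 4) + r = 5/2 + r)
p((0 + 1)/(0 + M), a)*(-16) = (5/2 + (0 + 1)/(0 + ⅖))*(-16) = (5/2 + 1/(⅖))*(-16) = (5/2 + 1*(5/2))*(-16) = (5/2 + 5/2)*(-16) = 5*(-16) = -80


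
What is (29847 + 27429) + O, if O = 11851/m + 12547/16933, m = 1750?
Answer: 242495431319/4233250 ≈ 57284.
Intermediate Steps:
O = 31804319/4233250 (O = 11851/1750 + 12547/16933 = 11851*(1/1750) + 12547*(1/16933) = 1693/250 + 12547/16933 = 31804319/4233250 ≈ 7.5130)
(29847 + 27429) + O = (29847 + 27429) + 31804319/4233250 = 57276 + 31804319/4233250 = 242495431319/4233250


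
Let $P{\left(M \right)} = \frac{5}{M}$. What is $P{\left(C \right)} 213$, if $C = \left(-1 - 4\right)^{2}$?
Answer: $\frac{213}{5} \approx 42.6$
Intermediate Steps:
$C = 25$ ($C = \left(-1 - 4\right)^{2} = \left(-5\right)^{2} = 25$)
$P{\left(C \right)} 213 = \frac{5}{25} \cdot 213 = 5 \cdot \frac{1}{25} \cdot 213 = \frac{1}{5} \cdot 213 = \frac{213}{5}$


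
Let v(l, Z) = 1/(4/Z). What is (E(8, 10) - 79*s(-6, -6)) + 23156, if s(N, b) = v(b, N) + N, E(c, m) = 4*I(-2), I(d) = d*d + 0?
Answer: 47529/2 ≈ 23765.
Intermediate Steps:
v(l, Z) = Z/4
I(d) = d**2 (I(d) = d**2 + 0 = d**2)
E(c, m) = 16 (E(c, m) = 4*(-2)**2 = 4*4 = 16)
s(N, b) = 5*N/4 (s(N, b) = N/4 + N = 5*N/4)
(E(8, 10) - 79*s(-6, -6)) + 23156 = (16 - 395*(-6)/4) + 23156 = (16 - 79*(-15/2)) + 23156 = (16 + 1185/2) + 23156 = 1217/2 + 23156 = 47529/2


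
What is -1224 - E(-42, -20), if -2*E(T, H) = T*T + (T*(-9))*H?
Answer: -4122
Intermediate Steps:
E(T, H) = -T²/2 + 9*H*T/2 (E(T, H) = -(T*T + (T*(-9))*H)/2 = -(T² + (-9*T)*H)/2 = -(T² - 9*H*T)/2 = -T²/2 + 9*H*T/2)
-1224 - E(-42, -20) = -1224 - (-42)*(-1*(-42) + 9*(-20))/2 = -1224 - (-42)*(42 - 180)/2 = -1224 - (-42)*(-138)/2 = -1224 - 1*2898 = -1224 - 2898 = -4122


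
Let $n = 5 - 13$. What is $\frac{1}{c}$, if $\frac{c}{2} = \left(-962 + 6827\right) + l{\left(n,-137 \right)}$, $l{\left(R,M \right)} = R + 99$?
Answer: $\frac{1}{11912} \approx 8.3949 \cdot 10^{-5}$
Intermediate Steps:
$n = -8$ ($n = 5 - 13 = -8$)
$l{\left(R,M \right)} = 99 + R$
$c = 11912$ ($c = 2 \left(\left(-962 + 6827\right) + \left(99 - 8\right)\right) = 2 \left(5865 + 91\right) = 2 \cdot 5956 = 11912$)
$\frac{1}{c} = \frac{1}{11912}$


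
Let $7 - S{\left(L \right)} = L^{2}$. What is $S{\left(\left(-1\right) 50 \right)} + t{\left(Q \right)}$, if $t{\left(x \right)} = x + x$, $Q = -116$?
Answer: $-2725$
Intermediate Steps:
$S{\left(L \right)} = 7 - L^{2}$
$t{\left(x \right)} = 2 x$
$S{\left(\left(-1\right) 50 \right)} + t{\left(Q \right)} = \left(7 - \left(\left(-1\right) 50\right)^{2}\right) + 2 \left(-116\right) = \left(7 - \left(-50\right)^{2}\right) - 232 = \left(7 - 2500\right) - 232 = -2493 - 232 = -2725$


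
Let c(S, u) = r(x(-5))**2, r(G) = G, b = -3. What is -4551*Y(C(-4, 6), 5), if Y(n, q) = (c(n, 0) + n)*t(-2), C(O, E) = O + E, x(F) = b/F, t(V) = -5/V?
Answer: -268509/10 ≈ -26851.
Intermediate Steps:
x(F) = -3/F
c(S, u) = 9/25 (c(S, u) = (-3/(-5))**2 = (-3*(-1/5))**2 = (3/5)**2 = 9/25)
C(O, E) = E + O
Y(n, q) = 9/10 + 5*n/2 (Y(n, q) = (9/25 + n)*(-5/(-2)) = (9/25 + n)*(-5*(-1/2)) = (9/25 + n)*(5/2) = 9/10 + 5*n/2)
-4551*Y(C(-4, 6), 5) = -4551*(9/10 + 5*(6 - 4)/2) = -4551*(9/10 + (5/2)*2) = -4551*(9/10 + 5) = -4551*59/10 = -268509/10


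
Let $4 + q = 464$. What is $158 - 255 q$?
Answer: $-117142$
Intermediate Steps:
$q = 460$ ($q = -4 + 464 = 460$)
$158 - 255 q = 158 - 117300 = -117142$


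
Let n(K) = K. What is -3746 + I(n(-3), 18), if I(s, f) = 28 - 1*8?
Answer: -3726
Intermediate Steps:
I(s, f) = 20 (I(s, f) = 28 - 8 = 20)
-3746 + I(n(-3), 18) = -3746 + 20 = -3726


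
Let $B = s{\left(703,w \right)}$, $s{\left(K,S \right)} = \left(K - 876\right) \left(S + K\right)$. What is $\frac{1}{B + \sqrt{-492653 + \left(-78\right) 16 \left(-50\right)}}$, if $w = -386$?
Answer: $- \frac{54841}{3007965534} - \frac{i \sqrt{430253}}{3007965534} \approx -1.8232 \cdot 10^{-5} - 2.1807 \cdot 10^{-7} i$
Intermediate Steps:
$s{\left(K,S \right)} = \left(-876 + K\right) \left(K + S\right)$
$B = -54841$ ($B = 703^{2} - 615828 - -338136 + 703 \left(-386\right) = 494209 - 615828 + 338136 - 271358 = -54841$)
$\frac{1}{B + \sqrt{-492653 + \left(-78\right) 16 \left(-50\right)}} = \frac{1}{-54841 + \sqrt{-492653 + \left(-78\right) 16 \left(-50\right)}} = \frac{1}{-54841 + \sqrt{-492653 - -62400}} = \frac{1}{-54841 + \sqrt{-492653 + 62400}} = \frac{1}{-54841 + \sqrt{-430253}} = \frac{1}{-54841 + i \sqrt{430253}}$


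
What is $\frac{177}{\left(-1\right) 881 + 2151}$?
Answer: $\frac{177}{1270} \approx 0.13937$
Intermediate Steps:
$\frac{177}{\left(-1\right) 881 + 2151} = \frac{177}{-881 + 2151} = \frac{177}{1270}$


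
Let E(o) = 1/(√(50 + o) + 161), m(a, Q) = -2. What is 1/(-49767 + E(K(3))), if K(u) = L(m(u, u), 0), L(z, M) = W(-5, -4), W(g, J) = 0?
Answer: -643760948/32038047092873 + 5*√2/64076094185746 ≈ -2.0094e-5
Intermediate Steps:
L(z, M) = 0
K(u) = 0
E(o) = 1/(161 + √(50 + o))
1/(-49767 + E(K(3))) = 1/(-49767 + 1/(161 + √(50 + 0))) = 1/(-49767 + 1/(161 + √50)) = 1/(-49767 + 1/(161 + 5*√2))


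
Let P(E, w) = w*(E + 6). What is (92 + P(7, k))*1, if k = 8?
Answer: 196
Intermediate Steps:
P(E, w) = w*(6 + E)
(92 + P(7, k))*1 = (92 + 8*(6 + 7))*1 = (92 + 8*13)*1 = (92 + 104)*1 = 196*1 = 196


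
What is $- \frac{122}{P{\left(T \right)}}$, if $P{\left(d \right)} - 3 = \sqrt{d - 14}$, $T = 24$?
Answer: $366 - 122 \sqrt{10} \approx -19.798$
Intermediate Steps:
$P{\left(d \right)} = 3 + \sqrt{-14 + d}$ ($P{\left(d \right)} = 3 + \sqrt{d - 14} = 3 + \sqrt{-14 + d}$)
$- \frac{122}{P{\left(T \right)}} = - \frac{122}{3 + \sqrt{-14 + 24}} = - \frac{122}{3 + \sqrt{10}}$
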